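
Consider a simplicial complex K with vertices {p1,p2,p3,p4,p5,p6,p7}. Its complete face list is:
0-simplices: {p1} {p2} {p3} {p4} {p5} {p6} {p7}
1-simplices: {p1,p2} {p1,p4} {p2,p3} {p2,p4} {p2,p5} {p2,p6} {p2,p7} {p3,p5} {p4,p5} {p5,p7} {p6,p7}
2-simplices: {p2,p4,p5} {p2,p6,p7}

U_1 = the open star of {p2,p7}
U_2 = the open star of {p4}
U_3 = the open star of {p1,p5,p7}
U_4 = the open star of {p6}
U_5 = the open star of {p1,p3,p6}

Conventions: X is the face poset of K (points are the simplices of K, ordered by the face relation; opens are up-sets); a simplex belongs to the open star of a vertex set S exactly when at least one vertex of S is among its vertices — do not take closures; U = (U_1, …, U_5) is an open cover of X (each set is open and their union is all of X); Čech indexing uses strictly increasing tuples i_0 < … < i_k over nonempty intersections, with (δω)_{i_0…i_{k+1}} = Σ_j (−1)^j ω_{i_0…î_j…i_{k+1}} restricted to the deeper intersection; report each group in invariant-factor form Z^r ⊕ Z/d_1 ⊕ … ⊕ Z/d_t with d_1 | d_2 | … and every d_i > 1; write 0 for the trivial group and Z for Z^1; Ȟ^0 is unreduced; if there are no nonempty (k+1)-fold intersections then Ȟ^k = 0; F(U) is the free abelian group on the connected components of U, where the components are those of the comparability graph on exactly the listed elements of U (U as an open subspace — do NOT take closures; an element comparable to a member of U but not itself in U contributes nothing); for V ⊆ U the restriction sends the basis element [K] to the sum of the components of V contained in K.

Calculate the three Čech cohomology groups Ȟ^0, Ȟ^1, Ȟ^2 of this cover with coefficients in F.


Ȟ^0(U;F) ≅ Z, Ȟ^1(U;F) ≅ Z^3, Ȟ^2(U;F) ≅ 0

nerve simplices:
  U1={{p2},{p7},{p1,p2},{p2,p3},{p2,p4},{p2,p5},{p2,p6},{p2,p7},{p5,p7},{p6,p7},{p2,p4,p5},{p2,p6,p7}} U2={{p4},{p1,p4},{p2,p4},{p4,p5},{p2,p4,p5}} U3={{p1},{p5},{p7},{p1,p2},{p1,p4},{p2,p5},{p2,p7},{p3,p5},{p4,p5},{p5,p7},{p6,p7},{p2,p4,p5},{p2,p6,p7}} U4={{p6},{p2,p6},{p6,p7},{p2,p6,p7}} U5={{p1},{p3},{p6},{p1,p2},{p1,p4},{p2,p3},{p2,p6},{p3,p5},{p6,p7},{p2,p6,p7}}
  U12={{p2,p4},{p2,p4,p5}} U13={{p7},{p1,p2},{p2,p5},{p2,p7},{p5,p7},{p6,p7},{p2,p4,p5},{p2,p6,p7}} U14={{p2,p6},{p6,p7},{p2,p6,p7}} U15={{p1,p2},{p2,p3},{p2,p6},{p6,p7},{p2,p6,p7}} U23={{p1,p4},{p4,p5},{p2,p4,p5}} U25={{p1,p4}} U34={{p6,p7},{p2,p6,p7}} U35={{p1},{p1,p2},{p1,p4},{p3,p5},{p6,p7},{p2,p6,p7}} U45={{p6},{p2,p6},{p6,p7},{p2,p6,p7}}
  U123={{p2,p4,p5}} U134={{p6,p7},{p2,p6,p7}} U135={{p1,p2},{p6,p7},{p2,p6,p7}} U145={{p2,p6},{p6,p7},{p2,p6,p7}} U235={{p1,p4}} U345={{p6,p7},{p2,p6,p7}}
  U1345={{p6,p7},{p2,p6,p7}}
components per intersection:
  U1: {{p2},{p7},{p1,p2},{p2,p3},{p2,p4},{p2,p5},{p2,p6},{p2,p7},{p5,p7},{p6,p7},{p2,p4,p5},{p2,p6,p7}}
  U2: {{p4},{p1,p4},{p2,p4},{p4,p5},{p2,p4,p5}}
  U3: {{p1},{p1,p2},{p1,p4}} {{p5},{p7},{p2,p5},{p2,p7},{p3,p5},{p4,p5},{p5,p7},{p6,p7},{p2,p4,p5},{p2,p6,p7}}
  U4: {{p6},{p2,p6},{p6,p7},{p2,p6,p7}}
  U5: {{p1},{p1,p2},{p1,p4}} {{p3},{p2,p3},{p3,p5}} {{p6},{p2,p6},{p6,p7},{p2,p6,p7}}
  U12: {{p2,p4},{p2,p4,p5}}
  U13: {{p7},{p2,p7},{p5,p7},{p6,p7},{p2,p6,p7}} {{p1,p2}} {{p2,p5},{p2,p4,p5}}
  U14: {{p2,p6},{p6,p7},{p2,p6,p7}}
  U15: {{p1,p2}} {{p2,p3}} {{p2,p6},{p6,p7},{p2,p6,p7}}
  U23: {{p1,p4}} {{p4,p5},{p2,p4,p5}}
  U25: {{p1,p4}}
  U34: {{p6,p7},{p2,p6,p7}}
  U35: {{p1},{p1,p2},{p1,p4}} {{p3,p5}} {{p6,p7},{p2,p6,p7}}
  U45: {{p6},{p2,p6},{p6,p7},{p2,p6,p7}}
  U123: {{p2,p4,p5}}
  U134: {{p6,p7},{p2,p6,p7}}
  U135: {{p1,p2}} {{p6,p7},{p2,p6,p7}}
  U145: {{p2,p6},{p6,p7},{p2,p6,p7}}
  U235: {{p1,p4}}
  U345: {{p6,p7},{p2,p6,p7}}
  U1345: {{p6,p7},{p2,p6,p7}}
C dims 8,16,7,1; δ0: rk 7, SNF 1^7; δ1: rk 6, SNF 1^6; δ2: rk 1, SNF 1^1
degree 0: 8−7−0 = 1 → Ȟ^0 ≅ Z
degree 1: 16−6−7 = 3 → Ȟ^1 ≅ Z^3
degree 2: 7−1−6 = 0 → Ȟ^2 ≅ 0


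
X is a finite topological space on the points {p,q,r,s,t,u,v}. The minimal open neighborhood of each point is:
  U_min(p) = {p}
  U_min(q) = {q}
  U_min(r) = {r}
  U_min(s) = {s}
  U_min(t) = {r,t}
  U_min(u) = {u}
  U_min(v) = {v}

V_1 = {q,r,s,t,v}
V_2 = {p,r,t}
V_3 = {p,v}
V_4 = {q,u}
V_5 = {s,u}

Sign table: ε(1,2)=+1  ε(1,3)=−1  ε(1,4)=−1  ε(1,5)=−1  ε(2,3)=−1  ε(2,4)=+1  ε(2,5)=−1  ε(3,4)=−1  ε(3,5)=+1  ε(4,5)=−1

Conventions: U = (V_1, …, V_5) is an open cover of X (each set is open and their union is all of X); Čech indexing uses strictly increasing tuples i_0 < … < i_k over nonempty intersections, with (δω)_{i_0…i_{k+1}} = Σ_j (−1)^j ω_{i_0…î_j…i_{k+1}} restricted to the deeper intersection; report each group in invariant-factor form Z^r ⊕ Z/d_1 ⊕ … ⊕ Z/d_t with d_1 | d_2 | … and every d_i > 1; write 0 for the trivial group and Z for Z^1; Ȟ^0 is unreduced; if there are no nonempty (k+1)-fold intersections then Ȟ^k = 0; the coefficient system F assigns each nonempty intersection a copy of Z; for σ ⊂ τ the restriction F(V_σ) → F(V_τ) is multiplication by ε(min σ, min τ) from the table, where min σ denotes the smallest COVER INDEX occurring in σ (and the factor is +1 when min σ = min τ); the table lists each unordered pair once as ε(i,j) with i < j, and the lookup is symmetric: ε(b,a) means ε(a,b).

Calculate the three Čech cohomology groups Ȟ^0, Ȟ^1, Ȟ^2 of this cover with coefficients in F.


nonempty intersections:
  V12={r,t} V13={v} V14={q} V15={s} V23={p} V45={u}
C dims 5,6; δ0: rk 5, SNF 1^4·2
Ȟ^0: (5−5)−0=0 ⇒ 0
Ȟ^1: (6−0)−5=1 plus torsion [2] ⇒ Z ⊕ Z/2
Ȟ^2: (0−0)−0=0 ⇒ 0

Ȟ^0(U;F) ≅ 0, Ȟ^1(U;F) ≅ Z ⊕ Z/2, Ȟ^2(U;F) ≅ 0


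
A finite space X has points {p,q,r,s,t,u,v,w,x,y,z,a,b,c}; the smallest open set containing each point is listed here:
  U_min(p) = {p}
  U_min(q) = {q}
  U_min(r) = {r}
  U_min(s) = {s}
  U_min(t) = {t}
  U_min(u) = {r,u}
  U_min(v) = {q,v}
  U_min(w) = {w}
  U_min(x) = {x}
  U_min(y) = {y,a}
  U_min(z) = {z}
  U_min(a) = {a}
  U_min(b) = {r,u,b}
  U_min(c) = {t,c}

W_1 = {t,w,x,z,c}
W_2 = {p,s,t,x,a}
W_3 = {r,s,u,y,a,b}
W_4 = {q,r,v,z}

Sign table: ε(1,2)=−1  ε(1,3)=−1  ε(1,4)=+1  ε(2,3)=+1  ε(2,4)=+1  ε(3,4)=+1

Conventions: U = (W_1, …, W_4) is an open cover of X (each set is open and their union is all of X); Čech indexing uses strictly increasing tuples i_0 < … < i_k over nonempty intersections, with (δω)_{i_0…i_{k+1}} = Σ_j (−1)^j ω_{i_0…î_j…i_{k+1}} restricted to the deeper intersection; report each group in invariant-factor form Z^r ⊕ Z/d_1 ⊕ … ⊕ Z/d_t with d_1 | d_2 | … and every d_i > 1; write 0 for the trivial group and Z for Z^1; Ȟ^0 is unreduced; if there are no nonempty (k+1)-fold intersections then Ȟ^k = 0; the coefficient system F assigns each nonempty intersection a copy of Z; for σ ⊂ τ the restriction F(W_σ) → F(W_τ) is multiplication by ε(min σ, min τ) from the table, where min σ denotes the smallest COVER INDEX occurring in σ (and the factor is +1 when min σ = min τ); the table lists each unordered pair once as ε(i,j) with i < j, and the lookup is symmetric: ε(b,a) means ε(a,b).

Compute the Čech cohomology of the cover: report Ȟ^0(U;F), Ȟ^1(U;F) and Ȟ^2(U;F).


cover nerve:
  W12={t,x} W14={z} W23={s,a} W34={r}
C dims 4,4; δ0: rk 4, SNF 1^3·2
Ȟ^0: (4−4)−0=0 ⇒ 0
Ȟ^1: (4−0)−4=0 plus torsion [2] ⇒ Z/2
Ȟ^2: (0−0)−0=0 ⇒ 0

Ȟ^0(U;F) ≅ 0; Ȟ^1(U;F) ≅ Z/2; Ȟ^2(U;F) ≅ 0


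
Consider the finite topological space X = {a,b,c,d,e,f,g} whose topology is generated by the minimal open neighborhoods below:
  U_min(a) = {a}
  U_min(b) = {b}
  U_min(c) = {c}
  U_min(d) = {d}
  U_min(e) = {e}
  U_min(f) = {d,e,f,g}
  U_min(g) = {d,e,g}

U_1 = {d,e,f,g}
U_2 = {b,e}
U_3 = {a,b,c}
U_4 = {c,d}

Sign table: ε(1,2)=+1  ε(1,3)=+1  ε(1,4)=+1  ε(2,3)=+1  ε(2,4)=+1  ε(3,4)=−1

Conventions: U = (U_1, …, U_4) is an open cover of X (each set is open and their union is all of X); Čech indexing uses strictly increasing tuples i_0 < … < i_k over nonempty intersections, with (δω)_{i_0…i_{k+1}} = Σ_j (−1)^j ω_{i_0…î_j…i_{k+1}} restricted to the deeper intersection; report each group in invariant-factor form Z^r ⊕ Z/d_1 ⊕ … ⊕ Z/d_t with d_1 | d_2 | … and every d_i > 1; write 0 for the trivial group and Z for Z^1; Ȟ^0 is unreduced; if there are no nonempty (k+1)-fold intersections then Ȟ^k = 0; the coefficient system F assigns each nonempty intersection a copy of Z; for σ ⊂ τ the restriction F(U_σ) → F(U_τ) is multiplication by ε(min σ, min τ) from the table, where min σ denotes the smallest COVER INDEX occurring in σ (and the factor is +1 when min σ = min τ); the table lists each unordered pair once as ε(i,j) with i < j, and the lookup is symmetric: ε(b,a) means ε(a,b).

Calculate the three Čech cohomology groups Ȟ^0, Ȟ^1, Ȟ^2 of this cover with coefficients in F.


Ȟ^0 ≅ 0, Ȟ^1 ≅ Z/2, Ȟ^2 ≅ 0

cover nerve:
  U12={e} U14={d} U23={b} U34={c}
C dims 4,4; δ0: rk 4, SNF 1^3·2
Ȟ^0: (4−4)−0=0 ⇒ 0
Ȟ^1: (4−0)−4=0 plus torsion [2] ⇒ Z/2
Ȟ^2: (0−0)−0=0 ⇒ 0


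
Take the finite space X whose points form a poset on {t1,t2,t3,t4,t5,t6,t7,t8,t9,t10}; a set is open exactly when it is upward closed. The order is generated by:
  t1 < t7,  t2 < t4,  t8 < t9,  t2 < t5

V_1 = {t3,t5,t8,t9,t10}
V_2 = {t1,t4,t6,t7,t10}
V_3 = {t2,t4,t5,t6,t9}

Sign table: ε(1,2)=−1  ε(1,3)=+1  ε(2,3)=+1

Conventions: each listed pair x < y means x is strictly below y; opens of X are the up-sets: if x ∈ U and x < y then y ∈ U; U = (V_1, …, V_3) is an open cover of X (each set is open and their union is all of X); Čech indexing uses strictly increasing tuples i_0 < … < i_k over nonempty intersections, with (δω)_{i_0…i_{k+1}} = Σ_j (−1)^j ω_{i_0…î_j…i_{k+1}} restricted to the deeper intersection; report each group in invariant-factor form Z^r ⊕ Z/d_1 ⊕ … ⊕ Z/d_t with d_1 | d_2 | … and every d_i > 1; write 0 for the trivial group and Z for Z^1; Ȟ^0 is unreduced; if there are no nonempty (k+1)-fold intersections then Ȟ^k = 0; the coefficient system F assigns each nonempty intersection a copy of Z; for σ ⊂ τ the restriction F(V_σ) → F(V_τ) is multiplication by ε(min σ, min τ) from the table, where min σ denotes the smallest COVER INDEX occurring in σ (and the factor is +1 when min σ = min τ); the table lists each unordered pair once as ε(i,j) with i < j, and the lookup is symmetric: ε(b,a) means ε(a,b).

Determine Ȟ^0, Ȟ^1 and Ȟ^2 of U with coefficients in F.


cover nerve:
  V12={t10} V13={t5,t9} V23={t4,t6}
C dims 3,3; δ0: rk 3, SNF 1^2·2
Ȟ^0: (3−3)−0=0 ⇒ 0
Ȟ^1: (3−0)−3=0 plus torsion [2] ⇒ Z/2
Ȟ^2: (0−0)−0=0 ⇒ 0

Ȟ^0 ≅ 0,  Ȟ^1 ≅ Z/2,  Ȟ^2 ≅ 0


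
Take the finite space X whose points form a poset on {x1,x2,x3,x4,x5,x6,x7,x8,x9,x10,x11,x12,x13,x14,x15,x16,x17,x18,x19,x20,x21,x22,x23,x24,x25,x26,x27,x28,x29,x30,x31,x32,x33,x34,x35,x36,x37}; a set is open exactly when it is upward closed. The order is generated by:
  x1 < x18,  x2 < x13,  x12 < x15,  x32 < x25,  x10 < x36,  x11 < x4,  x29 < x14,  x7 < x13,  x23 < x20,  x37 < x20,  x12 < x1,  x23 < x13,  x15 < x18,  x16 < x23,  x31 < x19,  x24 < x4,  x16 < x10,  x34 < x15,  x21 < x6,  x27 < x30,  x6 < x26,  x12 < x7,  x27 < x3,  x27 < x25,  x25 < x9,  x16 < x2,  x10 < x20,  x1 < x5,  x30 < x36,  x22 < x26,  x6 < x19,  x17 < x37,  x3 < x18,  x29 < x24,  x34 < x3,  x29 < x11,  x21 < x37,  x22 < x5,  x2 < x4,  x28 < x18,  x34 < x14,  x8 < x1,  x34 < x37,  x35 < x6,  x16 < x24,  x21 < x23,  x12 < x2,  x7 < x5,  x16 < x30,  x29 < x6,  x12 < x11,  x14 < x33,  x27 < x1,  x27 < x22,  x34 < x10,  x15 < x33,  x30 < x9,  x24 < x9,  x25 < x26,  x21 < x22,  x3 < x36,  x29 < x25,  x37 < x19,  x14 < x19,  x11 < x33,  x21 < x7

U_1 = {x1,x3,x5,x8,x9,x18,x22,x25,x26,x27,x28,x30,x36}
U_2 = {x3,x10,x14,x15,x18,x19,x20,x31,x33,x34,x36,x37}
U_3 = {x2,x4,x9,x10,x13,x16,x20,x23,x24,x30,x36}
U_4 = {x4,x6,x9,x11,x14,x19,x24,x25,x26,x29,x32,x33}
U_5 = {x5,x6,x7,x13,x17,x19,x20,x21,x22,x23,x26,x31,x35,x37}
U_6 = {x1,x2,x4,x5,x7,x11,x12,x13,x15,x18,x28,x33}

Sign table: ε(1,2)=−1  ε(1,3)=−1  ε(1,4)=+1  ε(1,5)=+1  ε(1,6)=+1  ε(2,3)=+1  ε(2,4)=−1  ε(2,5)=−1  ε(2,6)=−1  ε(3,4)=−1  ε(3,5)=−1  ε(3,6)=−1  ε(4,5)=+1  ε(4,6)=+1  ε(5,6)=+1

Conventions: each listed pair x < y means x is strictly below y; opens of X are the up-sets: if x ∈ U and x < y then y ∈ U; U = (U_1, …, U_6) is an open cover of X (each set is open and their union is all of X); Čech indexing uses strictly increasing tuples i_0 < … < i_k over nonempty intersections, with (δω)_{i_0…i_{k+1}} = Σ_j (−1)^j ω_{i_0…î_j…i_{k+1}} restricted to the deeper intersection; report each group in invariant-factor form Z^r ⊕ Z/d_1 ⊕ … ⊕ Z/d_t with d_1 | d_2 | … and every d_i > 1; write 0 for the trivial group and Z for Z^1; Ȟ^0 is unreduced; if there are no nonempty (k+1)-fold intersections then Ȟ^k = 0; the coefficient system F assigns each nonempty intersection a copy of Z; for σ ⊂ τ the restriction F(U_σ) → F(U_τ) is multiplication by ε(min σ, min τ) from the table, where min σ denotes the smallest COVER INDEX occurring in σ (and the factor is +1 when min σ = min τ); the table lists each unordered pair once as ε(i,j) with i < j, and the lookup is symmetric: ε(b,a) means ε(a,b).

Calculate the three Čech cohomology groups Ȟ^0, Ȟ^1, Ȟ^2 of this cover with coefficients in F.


nerve of the cover:
  U12={x3,x18,x36} U13={x9,x30,x36} U14={x9,x25,x26} U15={x5,x22,x26} U16={x1,x5,x18,x28} U23={x10,x20,x36} U24={x14,x19,x33} U25={x19,x20,x31,x37} U26={x15,x18,x33} U34={x4,x9,x24} U35={x13,x20,x23} U36={x2,x4,x13} U45={x6,x19,x26} U46={x4,x11,x33} U56={x5,x7,x13}
  U123={x36} U126={x18} U134={x9} U145={x26} U156={x5} U235={x20} U245={x19} U246={x33} U346={x4} U356={x13}
C dims 6,15,10; δ0: rk 5, SNF 1^5; δ1: rk 10, SNF 1^9·2
Ȟ^0 = (6 − 5) − 0 = 1, so Ȟ^0 ≅ Z
Ȟ^1 = (15 − 10) − 5 = 0, so Ȟ^1 ≅ 0
Ȟ^2 = (10 − 0) − 10 = 0 plus torsion [2], so Ȟ^2 ≅ Z/2

Ȟ^0 ≅ Z, Ȟ^1 ≅ 0 and Ȟ^2 ≅ Z/2


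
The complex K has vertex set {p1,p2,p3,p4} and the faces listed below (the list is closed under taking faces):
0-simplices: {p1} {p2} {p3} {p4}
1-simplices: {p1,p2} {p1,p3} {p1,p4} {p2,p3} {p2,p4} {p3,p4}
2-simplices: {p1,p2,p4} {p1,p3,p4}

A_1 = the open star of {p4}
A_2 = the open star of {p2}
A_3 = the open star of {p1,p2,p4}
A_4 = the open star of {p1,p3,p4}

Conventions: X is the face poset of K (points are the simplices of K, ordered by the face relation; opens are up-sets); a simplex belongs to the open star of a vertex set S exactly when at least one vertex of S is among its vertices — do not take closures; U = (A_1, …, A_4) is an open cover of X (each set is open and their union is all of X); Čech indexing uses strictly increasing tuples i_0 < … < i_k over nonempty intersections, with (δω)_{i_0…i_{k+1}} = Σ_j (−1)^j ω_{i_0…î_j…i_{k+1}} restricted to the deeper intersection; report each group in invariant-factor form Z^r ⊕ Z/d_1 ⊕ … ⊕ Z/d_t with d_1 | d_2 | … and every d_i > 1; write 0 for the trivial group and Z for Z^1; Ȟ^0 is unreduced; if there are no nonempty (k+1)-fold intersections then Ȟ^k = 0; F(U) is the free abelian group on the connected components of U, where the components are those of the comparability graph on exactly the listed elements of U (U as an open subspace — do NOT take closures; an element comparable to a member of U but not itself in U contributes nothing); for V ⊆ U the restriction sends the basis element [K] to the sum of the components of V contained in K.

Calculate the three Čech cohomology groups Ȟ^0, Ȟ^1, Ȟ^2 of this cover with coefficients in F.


Ȟ^0 = Z, Ȟ^1 = Z, Ȟ^2 = 0

nerve of the cover:
  A1={{p4},{p1,p4},{p2,p4},{p3,p4},{p1,p2,p4},{p1,p3,p4}} A2={{p2},{p1,p2},{p2,p3},{p2,p4},{p1,p2,p4}} A3={{p1},{p2},{p4},{p1,p2},{p1,p3},{p1,p4},{p2,p3},{p2,p4},{p3,p4},{p1,p2,p4},{p1,p3,p4}} A4={{p1},{p3},{p4},{p1,p2},{p1,p3},{p1,p4},{p2,p3},{p2,p4},{p3,p4},{p1,p2,p4},{p1,p3,p4}}
  A12={{p2,p4},{p1,p2,p4}} A13={{p4},{p1,p4},{p2,p4},{p3,p4},{p1,p2,p4},{p1,p3,p4}} A14={{p4},{p1,p4},{p2,p4},{p3,p4},{p1,p2,p4},{p1,p3,p4}} A23={{p2},{p1,p2},{p2,p3},{p2,p4},{p1,p2,p4}} A24={{p1,p2},{p2,p3},{p2,p4},{p1,p2,p4}} A34={{p1},{p4},{p1,p2},{p1,p3},{p1,p4},{p2,p3},{p2,p4},{p3,p4},{p1,p2,p4},{p1,p3,p4}}
  A123={{p2,p4},{p1,p2,p4}} A124={{p2,p4},{p1,p2,p4}} A134={{p4},{p1,p4},{p2,p4},{p3,p4},{p1,p2,p4},{p1,p3,p4}} A234={{p1,p2},{p2,p3},{p2,p4},{p1,p2,p4}}
  A1234={{p2,p4},{p1,p2,p4}}
components per intersection:
  A1: {{p4},{p1,p4},{p2,p4},{p3,p4},{p1,p2,p4},{p1,p3,p4}}
  A2: {{p2},{p1,p2},{p2,p3},{p2,p4},{p1,p2,p4}}
  A3: {{p1},{p2},{p4},{p1,p2},{p1,p3},{p1,p4},{p2,p3},{p2,p4},{p3,p4},{p1,p2,p4},{p1,p3,p4}}
  A4: {{p1},{p3},{p4},{p1,p2},{p1,p3},{p1,p4},{p2,p3},{p2,p4},{p3,p4},{p1,p2,p4},{p1,p3,p4}}
  A12: {{p2,p4},{p1,p2,p4}}
  A13: {{p4},{p1,p4},{p2,p4},{p3,p4},{p1,p2,p4},{p1,p3,p4}}
  A14: {{p4},{p1,p4},{p2,p4},{p3,p4},{p1,p2,p4},{p1,p3,p4}}
  A23: {{p2},{p1,p2},{p2,p3},{p2,p4},{p1,p2,p4}}
  A24: {{p1,p2},{p2,p4},{p1,p2,p4}} {{p2,p3}}
  A34: {{p1},{p4},{p1,p2},{p1,p3},{p1,p4},{p2,p4},{p3,p4},{p1,p2,p4},{p1,p3,p4}} {{p2,p3}}
  A123: {{p2,p4},{p1,p2,p4}}
  A124: {{p2,p4},{p1,p2,p4}}
  A134: {{p4},{p1,p4},{p2,p4},{p3,p4},{p1,p2,p4},{p1,p3,p4}}
  A234: {{p1,p2},{p2,p4},{p1,p2,p4}} {{p2,p3}}
  A1234: {{p2,p4},{p1,p2,p4}}
C dims 4,8,5,1; δ0: rk 3, SNF 1^3; δ1: rk 4, SNF 1^4; δ2: rk 1, SNF 1^1
Ȟ^0 = (4 − 3) − 0 = 1, so Ȟ^0 ≅ Z
Ȟ^1 = (8 − 4) − 3 = 1, so Ȟ^1 ≅ Z
Ȟ^2 = (5 − 1) − 4 = 0, so Ȟ^2 ≅ 0


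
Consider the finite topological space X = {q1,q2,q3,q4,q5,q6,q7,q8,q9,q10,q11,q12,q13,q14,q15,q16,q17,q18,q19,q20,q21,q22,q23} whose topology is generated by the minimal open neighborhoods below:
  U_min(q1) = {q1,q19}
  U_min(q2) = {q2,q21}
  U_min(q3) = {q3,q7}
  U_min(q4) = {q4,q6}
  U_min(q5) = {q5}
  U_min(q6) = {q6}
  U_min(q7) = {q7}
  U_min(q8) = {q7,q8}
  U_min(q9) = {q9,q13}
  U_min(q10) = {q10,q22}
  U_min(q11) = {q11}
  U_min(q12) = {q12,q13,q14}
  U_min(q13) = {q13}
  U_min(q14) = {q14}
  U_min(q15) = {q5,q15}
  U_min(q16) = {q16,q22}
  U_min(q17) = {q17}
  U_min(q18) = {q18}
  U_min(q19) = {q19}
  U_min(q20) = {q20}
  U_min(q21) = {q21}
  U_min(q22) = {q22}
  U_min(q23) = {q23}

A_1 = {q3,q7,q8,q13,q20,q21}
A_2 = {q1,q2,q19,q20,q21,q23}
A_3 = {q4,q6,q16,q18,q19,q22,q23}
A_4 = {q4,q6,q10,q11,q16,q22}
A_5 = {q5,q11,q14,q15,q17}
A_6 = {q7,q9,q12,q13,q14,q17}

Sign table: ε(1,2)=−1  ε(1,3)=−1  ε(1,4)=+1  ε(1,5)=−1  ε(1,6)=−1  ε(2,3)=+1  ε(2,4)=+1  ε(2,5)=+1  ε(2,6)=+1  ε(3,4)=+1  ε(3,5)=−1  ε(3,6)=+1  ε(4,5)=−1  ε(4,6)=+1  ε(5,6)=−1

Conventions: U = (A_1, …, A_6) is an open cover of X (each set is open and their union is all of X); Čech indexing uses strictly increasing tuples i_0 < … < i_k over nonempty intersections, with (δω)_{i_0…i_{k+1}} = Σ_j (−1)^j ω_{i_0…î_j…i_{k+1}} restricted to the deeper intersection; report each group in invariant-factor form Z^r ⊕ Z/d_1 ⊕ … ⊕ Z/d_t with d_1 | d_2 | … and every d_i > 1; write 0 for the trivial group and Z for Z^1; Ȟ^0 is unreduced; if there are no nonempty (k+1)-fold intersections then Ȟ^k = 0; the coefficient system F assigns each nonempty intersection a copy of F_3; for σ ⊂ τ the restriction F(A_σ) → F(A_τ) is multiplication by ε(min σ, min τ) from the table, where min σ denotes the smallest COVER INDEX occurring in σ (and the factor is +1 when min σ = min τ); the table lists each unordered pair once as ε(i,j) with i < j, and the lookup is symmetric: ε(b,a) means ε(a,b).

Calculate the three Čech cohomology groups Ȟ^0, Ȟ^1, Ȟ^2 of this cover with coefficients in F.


nonempty intersections:
  A12={q20,q21} A16={q7,q13} A23={q19,q23} A34={q4,q6,q16,q22} A45={q11} A56={q14,q17}
C dims 6,6; δ0: rk_F3 5
Ȟ^0: (6−5)−0=1 ⇒ Z/3
Ȟ^1: (6−0)−5=1 ⇒ Z/3
Ȟ^2: (0−0)−0=0 ⇒ 0

Ȟ^0 ≅ Z/3,  Ȟ^1 ≅ Z/3,  Ȟ^2 ≅ 0


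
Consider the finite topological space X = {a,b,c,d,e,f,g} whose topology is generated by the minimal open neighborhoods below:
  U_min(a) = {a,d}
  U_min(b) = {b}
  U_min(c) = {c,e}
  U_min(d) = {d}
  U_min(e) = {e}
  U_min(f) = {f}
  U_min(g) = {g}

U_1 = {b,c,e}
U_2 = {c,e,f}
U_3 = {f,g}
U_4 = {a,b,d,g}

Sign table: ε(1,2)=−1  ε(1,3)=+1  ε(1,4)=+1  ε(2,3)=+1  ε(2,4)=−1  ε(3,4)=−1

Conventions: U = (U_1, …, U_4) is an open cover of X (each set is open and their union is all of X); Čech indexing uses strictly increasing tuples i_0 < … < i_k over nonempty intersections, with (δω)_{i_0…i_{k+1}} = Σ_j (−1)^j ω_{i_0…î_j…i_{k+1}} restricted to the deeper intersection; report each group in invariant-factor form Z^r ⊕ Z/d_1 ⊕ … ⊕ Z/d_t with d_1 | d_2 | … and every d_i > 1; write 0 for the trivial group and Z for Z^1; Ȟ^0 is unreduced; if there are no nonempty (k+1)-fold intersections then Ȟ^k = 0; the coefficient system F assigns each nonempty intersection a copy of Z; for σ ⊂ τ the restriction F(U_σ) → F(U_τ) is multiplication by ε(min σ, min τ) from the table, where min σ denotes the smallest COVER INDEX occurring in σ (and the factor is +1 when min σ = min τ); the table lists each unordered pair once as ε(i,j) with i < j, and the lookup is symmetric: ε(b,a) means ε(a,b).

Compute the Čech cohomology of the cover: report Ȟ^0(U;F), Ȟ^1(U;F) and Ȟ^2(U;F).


nerve of the cover:
  U12={c,e} U14={b} U23={f} U34={g}
C dims 4,4; δ0: rk 3, SNF 1^3
Ȟ^0 = (4 − 3) − 0 = 1, so Ȟ^0 ≅ Z
Ȟ^1 = (4 − 0) − 3 = 1, so Ȟ^1 ≅ Z
Ȟ^2 = (0 − 0) − 0 = 0, so Ȟ^2 ≅ 0

Ȟ^0 ≅ Z; Ȟ^1 ≅ Z; Ȟ^2 ≅ 0


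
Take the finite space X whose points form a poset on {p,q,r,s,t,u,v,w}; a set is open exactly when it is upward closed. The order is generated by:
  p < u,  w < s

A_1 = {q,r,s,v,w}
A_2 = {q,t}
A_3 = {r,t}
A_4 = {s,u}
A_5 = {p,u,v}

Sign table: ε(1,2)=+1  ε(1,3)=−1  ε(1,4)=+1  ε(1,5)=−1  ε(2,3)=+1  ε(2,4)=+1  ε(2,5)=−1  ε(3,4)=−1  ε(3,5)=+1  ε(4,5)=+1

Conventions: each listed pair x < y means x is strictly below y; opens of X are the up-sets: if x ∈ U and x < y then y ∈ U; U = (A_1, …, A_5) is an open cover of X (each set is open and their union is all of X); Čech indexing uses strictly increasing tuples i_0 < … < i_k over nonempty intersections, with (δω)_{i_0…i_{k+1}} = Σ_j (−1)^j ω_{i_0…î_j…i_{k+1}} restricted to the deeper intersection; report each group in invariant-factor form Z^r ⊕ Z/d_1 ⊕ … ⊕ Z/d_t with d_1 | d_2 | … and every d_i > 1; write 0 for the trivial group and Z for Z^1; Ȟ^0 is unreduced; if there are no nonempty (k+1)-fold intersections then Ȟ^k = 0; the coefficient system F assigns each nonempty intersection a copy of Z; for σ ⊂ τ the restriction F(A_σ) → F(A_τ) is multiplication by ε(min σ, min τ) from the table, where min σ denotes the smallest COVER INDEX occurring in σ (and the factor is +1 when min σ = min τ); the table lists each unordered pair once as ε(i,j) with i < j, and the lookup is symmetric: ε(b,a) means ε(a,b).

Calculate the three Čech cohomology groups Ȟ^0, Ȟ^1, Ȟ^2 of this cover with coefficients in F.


Ȟ^0 ≅ 0, Ȟ^1 ≅ Z ⊕ Z/2, Ȟ^2 ≅ 0

intersection data:
  A12={q} A13={r} A14={s} A15={v} A23={t} A45={u}
C dims 5,6; δ0: rk 5, SNF 1^4·2
Ȟ^0 = (5 − 5) − 0 = 0, so Ȟ^0 ≅ 0
Ȟ^1 = (6 − 0) − 5 = 1 plus torsion [2], so Ȟ^1 ≅ Z ⊕ Z/2
Ȟ^2 = (0 − 0) − 0 = 0, so Ȟ^2 ≅ 0


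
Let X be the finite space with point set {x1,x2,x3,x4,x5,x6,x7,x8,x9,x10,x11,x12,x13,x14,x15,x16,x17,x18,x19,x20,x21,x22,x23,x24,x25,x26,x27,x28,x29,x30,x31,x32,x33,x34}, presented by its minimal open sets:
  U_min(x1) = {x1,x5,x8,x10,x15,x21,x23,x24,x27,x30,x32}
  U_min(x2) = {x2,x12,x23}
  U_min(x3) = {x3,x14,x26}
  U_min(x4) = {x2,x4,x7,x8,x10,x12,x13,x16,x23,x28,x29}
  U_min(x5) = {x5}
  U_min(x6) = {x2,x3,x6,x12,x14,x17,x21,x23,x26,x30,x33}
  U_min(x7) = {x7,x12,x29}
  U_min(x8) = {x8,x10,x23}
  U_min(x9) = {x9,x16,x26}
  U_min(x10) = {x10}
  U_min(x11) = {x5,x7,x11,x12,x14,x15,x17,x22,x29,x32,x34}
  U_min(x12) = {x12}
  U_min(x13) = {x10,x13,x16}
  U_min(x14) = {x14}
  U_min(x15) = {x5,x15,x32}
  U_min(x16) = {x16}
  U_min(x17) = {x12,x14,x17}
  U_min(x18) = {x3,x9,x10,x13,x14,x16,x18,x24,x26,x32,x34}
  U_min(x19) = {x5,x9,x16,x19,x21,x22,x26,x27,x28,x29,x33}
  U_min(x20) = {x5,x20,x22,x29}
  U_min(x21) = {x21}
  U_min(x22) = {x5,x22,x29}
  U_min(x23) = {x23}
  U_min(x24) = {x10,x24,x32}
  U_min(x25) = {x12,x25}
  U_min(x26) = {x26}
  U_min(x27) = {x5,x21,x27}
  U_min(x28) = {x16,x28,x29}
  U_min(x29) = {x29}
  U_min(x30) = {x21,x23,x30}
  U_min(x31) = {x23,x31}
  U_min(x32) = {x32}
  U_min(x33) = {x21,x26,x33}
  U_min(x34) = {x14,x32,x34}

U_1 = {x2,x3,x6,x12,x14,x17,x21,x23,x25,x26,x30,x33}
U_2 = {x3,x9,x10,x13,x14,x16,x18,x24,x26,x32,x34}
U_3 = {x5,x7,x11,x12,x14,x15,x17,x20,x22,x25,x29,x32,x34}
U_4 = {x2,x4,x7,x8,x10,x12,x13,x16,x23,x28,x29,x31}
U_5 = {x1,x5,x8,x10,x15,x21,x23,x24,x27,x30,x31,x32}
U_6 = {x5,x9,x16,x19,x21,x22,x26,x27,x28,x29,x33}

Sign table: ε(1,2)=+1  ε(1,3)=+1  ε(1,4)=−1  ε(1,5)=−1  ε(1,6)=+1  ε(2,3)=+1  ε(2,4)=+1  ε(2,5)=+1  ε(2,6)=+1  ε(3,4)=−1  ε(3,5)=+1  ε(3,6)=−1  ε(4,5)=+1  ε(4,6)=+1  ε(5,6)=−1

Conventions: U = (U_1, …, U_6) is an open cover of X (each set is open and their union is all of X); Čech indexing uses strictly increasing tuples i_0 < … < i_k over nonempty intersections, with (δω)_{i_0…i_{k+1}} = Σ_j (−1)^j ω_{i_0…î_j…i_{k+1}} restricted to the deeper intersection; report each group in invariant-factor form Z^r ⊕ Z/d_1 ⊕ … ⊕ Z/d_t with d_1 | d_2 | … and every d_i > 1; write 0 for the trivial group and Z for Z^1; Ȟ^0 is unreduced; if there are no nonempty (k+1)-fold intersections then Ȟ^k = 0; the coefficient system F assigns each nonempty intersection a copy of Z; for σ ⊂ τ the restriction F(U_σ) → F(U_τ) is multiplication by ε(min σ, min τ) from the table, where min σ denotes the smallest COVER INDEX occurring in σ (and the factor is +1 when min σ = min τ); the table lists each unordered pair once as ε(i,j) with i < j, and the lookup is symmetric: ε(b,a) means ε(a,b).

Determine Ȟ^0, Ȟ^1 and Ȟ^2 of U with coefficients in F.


nerve simplices:
  U12={x3,x14,x26} U13={x12,x14,x17,x25} U14={x2,x12,x23} U15={x21,x23,x30} U16={x21,x26,x33} U23={x14,x32,x34} U24={x10,x13,x16} U25={x10,x24,x32} U26={x9,x16,x26} U34={x7,x12,x29} U35={x5,x15,x32} U36={x5,x22,x29} U45={x8,x10,x23,x31} U46={x16,x28,x29} U56={x5,x21,x27}
  U123={x14} U126={x26} U134={x12} U145={x23} U156={x21} U235={x32} U245={x10} U246={x16} U346={x29} U356={x5}
C dims 6,15,10; δ0: rk 6, SNF 1^5·2; δ1: rk 9, SNF 1^9
degree 0: 6−6−0 = 0 → Ȟ^0 ≅ 0
degree 1: 15−9−6 = 0 plus torsion [2] → Ȟ^1 ≅ Z/2
degree 2: 10−0−9 = 1 → Ȟ^2 ≅ Z

Ȟ^0(U;F) ≅ 0,  Ȟ^1(U;F) ≅ Z/2,  Ȟ^2(U;F) ≅ Z


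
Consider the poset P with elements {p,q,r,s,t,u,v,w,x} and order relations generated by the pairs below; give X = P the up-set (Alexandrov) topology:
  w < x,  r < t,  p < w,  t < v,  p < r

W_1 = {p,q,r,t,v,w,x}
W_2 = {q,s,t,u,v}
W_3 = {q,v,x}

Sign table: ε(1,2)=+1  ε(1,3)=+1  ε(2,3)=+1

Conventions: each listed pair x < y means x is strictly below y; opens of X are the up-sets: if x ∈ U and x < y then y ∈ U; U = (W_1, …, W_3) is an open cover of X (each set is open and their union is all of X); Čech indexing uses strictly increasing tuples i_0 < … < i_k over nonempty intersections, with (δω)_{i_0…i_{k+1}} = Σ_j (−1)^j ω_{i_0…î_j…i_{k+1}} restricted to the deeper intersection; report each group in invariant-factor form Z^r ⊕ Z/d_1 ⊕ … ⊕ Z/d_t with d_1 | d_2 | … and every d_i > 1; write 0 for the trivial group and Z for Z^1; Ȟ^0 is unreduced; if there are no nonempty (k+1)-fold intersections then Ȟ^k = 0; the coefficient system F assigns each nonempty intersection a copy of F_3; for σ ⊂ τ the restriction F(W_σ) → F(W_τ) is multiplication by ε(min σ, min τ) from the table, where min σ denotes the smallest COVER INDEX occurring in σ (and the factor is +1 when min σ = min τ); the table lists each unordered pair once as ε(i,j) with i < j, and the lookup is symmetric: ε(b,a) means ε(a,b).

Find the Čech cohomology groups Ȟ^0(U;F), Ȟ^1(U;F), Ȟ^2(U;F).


cover nerve:
  W12={q,t,v} W13={q,v,x} W23={q,v}
  W123={q,v}
C dims 3,3,1; δ0: rk_F3 2; δ1: rk_F3 1
Ȟ^0: (3−2)−0=1 ⇒ Z/3
Ȟ^1: (3−1)−2=0 ⇒ 0
Ȟ^2: (1−0)−1=0 ⇒ 0

Ȟ^0(U;F) ≅ Z/3, Ȟ^1(U;F) ≅ 0, Ȟ^2(U;F) ≅ 0


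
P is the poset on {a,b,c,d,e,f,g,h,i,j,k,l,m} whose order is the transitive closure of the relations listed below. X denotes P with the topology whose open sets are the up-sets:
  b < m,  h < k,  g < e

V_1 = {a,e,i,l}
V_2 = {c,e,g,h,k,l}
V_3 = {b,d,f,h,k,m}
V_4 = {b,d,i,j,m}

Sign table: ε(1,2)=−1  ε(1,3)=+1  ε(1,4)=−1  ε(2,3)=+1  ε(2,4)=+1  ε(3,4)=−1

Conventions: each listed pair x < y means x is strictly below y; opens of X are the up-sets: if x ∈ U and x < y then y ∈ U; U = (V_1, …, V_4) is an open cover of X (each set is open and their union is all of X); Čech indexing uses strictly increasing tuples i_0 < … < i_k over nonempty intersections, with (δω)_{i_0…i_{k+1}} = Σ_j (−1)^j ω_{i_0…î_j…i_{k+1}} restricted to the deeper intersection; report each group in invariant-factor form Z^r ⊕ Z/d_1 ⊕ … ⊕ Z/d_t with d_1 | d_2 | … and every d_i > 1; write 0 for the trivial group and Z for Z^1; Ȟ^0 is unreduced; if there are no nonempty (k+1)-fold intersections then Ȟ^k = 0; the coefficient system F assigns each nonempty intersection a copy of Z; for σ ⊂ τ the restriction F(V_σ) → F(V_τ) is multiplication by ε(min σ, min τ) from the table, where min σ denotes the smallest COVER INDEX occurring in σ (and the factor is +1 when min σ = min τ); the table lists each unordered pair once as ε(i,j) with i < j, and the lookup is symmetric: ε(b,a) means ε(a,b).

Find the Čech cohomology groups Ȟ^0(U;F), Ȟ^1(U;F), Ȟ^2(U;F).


Ȟ^0 ≅ 0; Ȟ^1 ≅ Z/2; Ȟ^2 ≅ 0

nerve simplices:
  V12={e,l} V14={i} V23={h,k} V34={b,d,m}
C dims 4,4; δ0: rk 4, SNF 1^3·2
degree 0: 4−4−0 = 0 → Ȟ^0 ≅ 0
degree 1: 4−0−4 = 0 plus torsion [2] → Ȟ^1 ≅ Z/2
degree 2: 0−0−0 = 0 → Ȟ^2 ≅ 0


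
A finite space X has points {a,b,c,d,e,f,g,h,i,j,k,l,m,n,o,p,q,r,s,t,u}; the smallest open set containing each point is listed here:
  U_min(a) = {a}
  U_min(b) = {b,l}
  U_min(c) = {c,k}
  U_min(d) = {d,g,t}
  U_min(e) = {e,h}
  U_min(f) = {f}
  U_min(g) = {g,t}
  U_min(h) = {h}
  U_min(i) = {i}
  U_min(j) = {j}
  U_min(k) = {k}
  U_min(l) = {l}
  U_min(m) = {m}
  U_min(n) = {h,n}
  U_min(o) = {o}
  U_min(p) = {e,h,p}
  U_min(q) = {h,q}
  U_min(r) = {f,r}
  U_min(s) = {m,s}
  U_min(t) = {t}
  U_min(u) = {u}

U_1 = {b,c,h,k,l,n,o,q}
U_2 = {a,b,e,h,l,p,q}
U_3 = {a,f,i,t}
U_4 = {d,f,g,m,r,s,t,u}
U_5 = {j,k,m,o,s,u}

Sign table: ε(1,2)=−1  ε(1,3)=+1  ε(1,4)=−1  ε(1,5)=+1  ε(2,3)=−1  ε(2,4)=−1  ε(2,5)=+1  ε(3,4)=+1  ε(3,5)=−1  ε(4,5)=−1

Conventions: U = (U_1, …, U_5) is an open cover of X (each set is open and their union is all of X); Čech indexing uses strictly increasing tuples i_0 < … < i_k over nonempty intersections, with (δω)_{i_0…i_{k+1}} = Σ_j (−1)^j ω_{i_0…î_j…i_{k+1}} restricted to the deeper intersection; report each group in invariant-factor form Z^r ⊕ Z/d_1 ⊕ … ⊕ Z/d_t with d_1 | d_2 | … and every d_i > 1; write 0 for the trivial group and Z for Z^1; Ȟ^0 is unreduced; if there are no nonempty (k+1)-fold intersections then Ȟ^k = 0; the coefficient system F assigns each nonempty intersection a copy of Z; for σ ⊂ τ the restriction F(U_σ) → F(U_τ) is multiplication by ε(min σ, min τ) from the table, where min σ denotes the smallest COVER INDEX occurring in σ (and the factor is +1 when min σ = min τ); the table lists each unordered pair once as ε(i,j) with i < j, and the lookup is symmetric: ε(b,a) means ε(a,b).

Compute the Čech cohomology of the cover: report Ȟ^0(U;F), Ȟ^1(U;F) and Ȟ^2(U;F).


Ȟ^0(U;F) ≅ 0,  Ȟ^1(U;F) ≅ Z/2,  Ȟ^2(U;F) ≅ 0

nonempty overlaps:
  U12={b,h,l,q} U15={k,o} U23={a} U34={f,t} U45={m,s,u}
C dims 5,5; δ0: rk 5, SNF 1^4·2
degree 0: 5−5−0 = 0 → Ȟ^0 ≅ 0
degree 1: 5−0−5 = 0 plus torsion [2] → Ȟ^1 ≅ Z/2
degree 2: 0−0−0 = 0 → Ȟ^2 ≅ 0


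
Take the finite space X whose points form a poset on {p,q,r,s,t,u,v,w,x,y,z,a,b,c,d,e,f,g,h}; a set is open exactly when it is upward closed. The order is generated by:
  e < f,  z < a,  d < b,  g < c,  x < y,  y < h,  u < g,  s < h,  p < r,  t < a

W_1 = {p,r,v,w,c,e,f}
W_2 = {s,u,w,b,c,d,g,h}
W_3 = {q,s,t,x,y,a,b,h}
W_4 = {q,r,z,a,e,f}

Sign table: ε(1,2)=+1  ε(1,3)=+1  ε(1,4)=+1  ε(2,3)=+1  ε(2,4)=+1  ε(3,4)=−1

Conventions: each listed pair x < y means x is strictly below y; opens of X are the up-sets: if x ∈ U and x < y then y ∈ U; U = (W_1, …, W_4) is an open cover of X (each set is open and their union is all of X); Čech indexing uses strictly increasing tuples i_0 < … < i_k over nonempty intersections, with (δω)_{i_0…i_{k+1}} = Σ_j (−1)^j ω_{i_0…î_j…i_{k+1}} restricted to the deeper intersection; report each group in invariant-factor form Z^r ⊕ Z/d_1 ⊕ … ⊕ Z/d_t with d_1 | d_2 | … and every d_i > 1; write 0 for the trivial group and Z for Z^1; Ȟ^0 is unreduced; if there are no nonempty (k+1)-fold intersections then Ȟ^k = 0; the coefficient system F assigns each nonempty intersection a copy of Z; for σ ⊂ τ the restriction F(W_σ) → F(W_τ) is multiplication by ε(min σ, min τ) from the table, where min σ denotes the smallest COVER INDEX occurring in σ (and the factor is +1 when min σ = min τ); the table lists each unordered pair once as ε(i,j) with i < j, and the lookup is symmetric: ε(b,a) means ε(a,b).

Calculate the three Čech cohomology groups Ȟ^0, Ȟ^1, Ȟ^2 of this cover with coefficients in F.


Ȟ^0 = 0,  Ȟ^1 = Z/2,  Ȟ^2 = 0

nerve of the cover:
  W12={w,c} W14={r,e,f} W23={s,b,h} W34={q,a}
C dims 4,4; δ0: rk 4, SNF 1^3·2
Ȟ^0 = (4 − 4) − 0 = 0, so Ȟ^0 ≅ 0
Ȟ^1 = (4 − 0) − 4 = 0 plus torsion [2], so Ȟ^1 ≅ Z/2
Ȟ^2 = (0 − 0) − 0 = 0, so Ȟ^2 ≅ 0


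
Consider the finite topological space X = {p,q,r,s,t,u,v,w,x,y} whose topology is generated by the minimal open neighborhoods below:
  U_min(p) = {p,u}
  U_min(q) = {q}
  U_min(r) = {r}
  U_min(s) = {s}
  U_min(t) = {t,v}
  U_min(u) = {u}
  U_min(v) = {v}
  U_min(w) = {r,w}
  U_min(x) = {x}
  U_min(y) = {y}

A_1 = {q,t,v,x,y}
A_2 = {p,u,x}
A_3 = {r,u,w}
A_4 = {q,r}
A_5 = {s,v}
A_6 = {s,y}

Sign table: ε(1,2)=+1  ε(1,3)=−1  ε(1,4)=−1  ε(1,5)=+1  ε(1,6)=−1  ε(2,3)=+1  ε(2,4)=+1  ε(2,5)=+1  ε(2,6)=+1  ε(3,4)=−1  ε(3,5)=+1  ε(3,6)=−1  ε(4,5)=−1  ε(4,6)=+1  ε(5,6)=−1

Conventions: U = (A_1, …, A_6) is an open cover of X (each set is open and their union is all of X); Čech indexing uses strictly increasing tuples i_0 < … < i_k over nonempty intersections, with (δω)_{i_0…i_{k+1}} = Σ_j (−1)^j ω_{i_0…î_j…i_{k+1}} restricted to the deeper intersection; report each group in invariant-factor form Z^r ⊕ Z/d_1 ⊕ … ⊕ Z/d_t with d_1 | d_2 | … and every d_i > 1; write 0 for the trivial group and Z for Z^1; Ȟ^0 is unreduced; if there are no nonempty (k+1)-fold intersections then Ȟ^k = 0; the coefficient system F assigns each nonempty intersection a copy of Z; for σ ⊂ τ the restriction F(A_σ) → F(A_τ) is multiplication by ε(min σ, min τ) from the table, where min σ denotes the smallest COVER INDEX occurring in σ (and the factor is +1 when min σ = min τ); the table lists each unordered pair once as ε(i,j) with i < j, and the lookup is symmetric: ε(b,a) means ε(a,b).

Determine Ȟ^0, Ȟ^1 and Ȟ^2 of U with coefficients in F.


intersection data:
  A12={x} A14={q} A15={v} A16={y} A23={u} A34={r} A56={s}
C dims 6,7; δ0: rk 5, SNF 1^5
Ȟ^0 = (6 − 5) − 0 = 1, so Ȟ^0 ≅ Z
Ȟ^1 = (7 − 0) − 5 = 2, so Ȟ^1 ≅ Z^2
Ȟ^2 = (0 − 0) − 0 = 0, so Ȟ^2 ≅ 0

Ȟ^0 = Z,  Ȟ^1 = Z^2,  Ȟ^2 = 0


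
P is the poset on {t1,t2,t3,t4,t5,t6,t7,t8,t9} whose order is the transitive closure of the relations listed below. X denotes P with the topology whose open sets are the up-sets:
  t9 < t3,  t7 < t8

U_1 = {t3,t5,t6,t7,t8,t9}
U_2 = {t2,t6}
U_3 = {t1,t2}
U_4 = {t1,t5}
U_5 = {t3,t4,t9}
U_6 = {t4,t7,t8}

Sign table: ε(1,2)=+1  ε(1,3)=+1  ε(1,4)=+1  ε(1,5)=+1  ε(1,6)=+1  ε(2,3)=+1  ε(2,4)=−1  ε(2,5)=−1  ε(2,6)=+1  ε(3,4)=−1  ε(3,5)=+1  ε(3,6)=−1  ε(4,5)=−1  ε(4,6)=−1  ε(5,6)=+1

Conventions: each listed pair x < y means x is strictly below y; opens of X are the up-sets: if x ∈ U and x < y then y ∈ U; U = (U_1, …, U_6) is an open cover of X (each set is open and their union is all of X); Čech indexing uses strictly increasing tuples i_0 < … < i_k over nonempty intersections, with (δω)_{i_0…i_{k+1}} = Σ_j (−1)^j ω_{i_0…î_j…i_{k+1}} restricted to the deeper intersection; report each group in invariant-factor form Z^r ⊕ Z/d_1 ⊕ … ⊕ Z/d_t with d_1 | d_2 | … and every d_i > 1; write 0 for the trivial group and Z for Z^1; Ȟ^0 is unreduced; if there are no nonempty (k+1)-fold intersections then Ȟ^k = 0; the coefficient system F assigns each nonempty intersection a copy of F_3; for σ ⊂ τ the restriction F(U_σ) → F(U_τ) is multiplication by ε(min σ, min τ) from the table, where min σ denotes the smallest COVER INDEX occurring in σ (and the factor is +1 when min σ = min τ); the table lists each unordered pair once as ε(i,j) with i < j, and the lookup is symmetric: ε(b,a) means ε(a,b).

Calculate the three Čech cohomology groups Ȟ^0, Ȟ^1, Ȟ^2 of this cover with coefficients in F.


Ȟ^0 = 0; Ȟ^1 = Z/3; Ȟ^2 = 0

nonempty intersections:
  U12={t6} U14={t5} U15={t3,t9} U16={t7,t8} U23={t2} U34={t1} U56={t4}
C dims 6,7; δ0: rk_F3 6
Ȟ^0: (6−6)−0=0 ⇒ 0
Ȟ^1: (7−0)−6=1 ⇒ Z/3
Ȟ^2: (0−0)−0=0 ⇒ 0


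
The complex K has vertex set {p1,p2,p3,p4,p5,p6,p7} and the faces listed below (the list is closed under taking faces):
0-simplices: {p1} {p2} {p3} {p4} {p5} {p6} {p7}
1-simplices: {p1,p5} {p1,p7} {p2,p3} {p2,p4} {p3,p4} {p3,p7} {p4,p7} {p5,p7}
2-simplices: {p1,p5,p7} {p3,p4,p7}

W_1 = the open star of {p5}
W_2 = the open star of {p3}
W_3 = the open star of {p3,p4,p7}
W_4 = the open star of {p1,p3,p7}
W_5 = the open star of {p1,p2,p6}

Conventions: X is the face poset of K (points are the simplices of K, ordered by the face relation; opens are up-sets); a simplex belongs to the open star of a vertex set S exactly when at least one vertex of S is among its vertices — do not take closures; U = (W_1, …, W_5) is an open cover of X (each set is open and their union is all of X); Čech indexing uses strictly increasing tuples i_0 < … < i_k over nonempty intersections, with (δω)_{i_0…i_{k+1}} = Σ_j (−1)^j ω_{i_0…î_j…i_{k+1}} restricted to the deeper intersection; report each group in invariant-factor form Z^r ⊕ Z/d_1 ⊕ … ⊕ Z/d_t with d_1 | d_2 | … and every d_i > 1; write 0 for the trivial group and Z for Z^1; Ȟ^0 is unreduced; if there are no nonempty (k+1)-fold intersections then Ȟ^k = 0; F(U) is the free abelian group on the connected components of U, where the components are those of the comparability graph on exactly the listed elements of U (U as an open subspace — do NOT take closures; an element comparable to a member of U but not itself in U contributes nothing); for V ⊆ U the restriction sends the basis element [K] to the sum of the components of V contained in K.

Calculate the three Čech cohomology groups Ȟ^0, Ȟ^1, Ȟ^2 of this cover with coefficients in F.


nonempty overlaps:
  W1={{p5},{p1,p5},{p5,p7},{p1,p5,p7}} W2={{p3},{p2,p3},{p3,p4},{p3,p7},{p3,p4,p7}} W3={{p3},{p4},{p7},{p1,p7},{p2,p3},{p2,p4},{p3,p4},{p3,p7},{p4,p7},{p5,p7},{p1,p5,p7},{p3,p4,p7}} W4={{p1},{p3},{p7},{p1,p5},{p1,p7},{p2,p3},{p3,p4},{p3,p7},{p4,p7},{p5,p7},{p1,p5,p7},{p3,p4,p7}} W5={{p1},{p2},{p6},{p1,p5},{p1,p7},{p2,p3},{p2,p4},{p1,p5,p7}}
  W13={{p5,p7},{p1,p5,p7}} W14={{p1,p5},{p5,p7},{p1,p5,p7}} W15={{p1,p5},{p1,p5,p7}} W23={{p3},{p2,p3},{p3,p4},{p3,p7},{p3,p4,p7}} W24={{p3},{p2,p3},{p3,p4},{p3,p7},{p3,p4,p7}} W25={{p2,p3}} W34={{p3},{p7},{p1,p7},{p2,p3},{p3,p4},{p3,p7},{p4,p7},{p5,p7},{p1,p5,p7},{p3,p4,p7}} W35={{p1,p7},{p2,p3},{p2,p4},{p1,p5,p7}} W45={{p1},{p1,p5},{p1,p7},{p2,p3},{p1,p5,p7}}
  W134={{p5,p7},{p1,p5,p7}} W135={{p1,p5,p7}} W145={{p1,p5},{p1,p5,p7}} W234={{p3},{p2,p3},{p3,p4},{p3,p7},{p3,p4,p7}} W235={{p2,p3}} W245={{p2,p3}} W345={{p1,p7},{p2,p3},{p1,p5,p7}}
  W1345={{p1,p5,p7}} W2345={{p2,p3}}
components per intersection:
  W1: {{p5},{p1,p5},{p5,p7},{p1,p5,p7}}
  W2: {{p3},{p2,p3},{p3,p4},{p3,p7},{p3,p4,p7}}
  W3: {{p3},{p4},{p7},{p1,p7},{p2,p3},{p2,p4},{p3,p4},{p3,p7},{p4,p7},{p5,p7},{p1,p5,p7},{p3,p4,p7}}
  W4: {{p1},{p3},{p7},{p1,p5},{p1,p7},{p2,p3},{p3,p4},{p3,p7},{p4,p7},{p5,p7},{p1,p5,p7},{p3,p4,p7}}
  W5: {{p1},{p1,p5},{p1,p7},{p1,p5,p7}} {{p2},{p2,p3},{p2,p4}} {{p6}}
  W13: {{p5,p7},{p1,p5,p7}}
  W14: {{p1,p5},{p5,p7},{p1,p5,p7}}
  W15: {{p1,p5},{p1,p5,p7}}
  W23: {{p3},{p2,p3},{p3,p4},{p3,p7},{p3,p4,p7}}
  W24: {{p3},{p2,p3},{p3,p4},{p3,p7},{p3,p4,p7}}
  W25: {{p2,p3}}
  W34: {{p3},{p7},{p1,p7},{p2,p3},{p3,p4},{p3,p7},{p4,p7},{p5,p7},{p1,p5,p7},{p3,p4,p7}}
  W35: {{p1,p7},{p1,p5,p7}} {{p2,p3}} {{p2,p4}}
  W45: {{p1},{p1,p5},{p1,p7},{p1,p5,p7}} {{p2,p3}}
  W134: {{p5,p7},{p1,p5,p7}}
  W135: {{p1,p5,p7}}
  W145: {{p1,p5},{p1,p5,p7}}
  W234: {{p3},{p2,p3},{p3,p4},{p3,p7},{p3,p4,p7}}
  W235: {{p2,p3}}
  W245: {{p2,p3}}
  W345: {{p1,p7},{p1,p5,p7}} {{p2,p3}}
  W1345: {{p1,p5,p7}}
  W2345: {{p2,p3}}
C dims 7,12,8,2; δ0: rk 5, SNF 1^5; δ1: rk 6, SNF 1^6; δ2: rk 2, SNF 1^2
degree 0: 7−5−0 = 2 → Ȟ^0 ≅ Z^2
degree 1: 12−6−5 = 1 → Ȟ^1 ≅ Z
degree 2: 8−2−6 = 0 → Ȟ^2 ≅ 0

Ȟ^0 ≅ Z^2, Ȟ^1 ≅ Z and Ȟ^2 ≅ 0
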